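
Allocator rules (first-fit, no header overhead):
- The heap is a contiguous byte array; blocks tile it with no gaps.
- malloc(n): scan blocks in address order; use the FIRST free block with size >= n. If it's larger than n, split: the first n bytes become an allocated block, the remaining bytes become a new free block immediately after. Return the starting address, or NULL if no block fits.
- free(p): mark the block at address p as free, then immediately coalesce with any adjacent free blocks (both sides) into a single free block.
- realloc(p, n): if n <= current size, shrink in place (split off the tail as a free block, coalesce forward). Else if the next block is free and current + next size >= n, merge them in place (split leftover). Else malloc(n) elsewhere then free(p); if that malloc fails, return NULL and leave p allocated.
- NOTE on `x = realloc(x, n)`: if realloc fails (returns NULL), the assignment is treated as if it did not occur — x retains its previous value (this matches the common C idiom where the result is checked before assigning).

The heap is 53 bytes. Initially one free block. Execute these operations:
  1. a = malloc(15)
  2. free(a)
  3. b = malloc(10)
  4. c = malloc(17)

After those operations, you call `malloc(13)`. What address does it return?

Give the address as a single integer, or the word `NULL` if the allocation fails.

Op 1: a = malloc(15) -> a = 0; heap: [0-14 ALLOC][15-52 FREE]
Op 2: free(a) -> (freed a); heap: [0-52 FREE]
Op 3: b = malloc(10) -> b = 0; heap: [0-9 ALLOC][10-52 FREE]
Op 4: c = malloc(17) -> c = 10; heap: [0-9 ALLOC][10-26 ALLOC][27-52 FREE]
malloc(13): first-fit scan over [0-9 ALLOC][10-26 ALLOC][27-52 FREE] -> 27

Answer: 27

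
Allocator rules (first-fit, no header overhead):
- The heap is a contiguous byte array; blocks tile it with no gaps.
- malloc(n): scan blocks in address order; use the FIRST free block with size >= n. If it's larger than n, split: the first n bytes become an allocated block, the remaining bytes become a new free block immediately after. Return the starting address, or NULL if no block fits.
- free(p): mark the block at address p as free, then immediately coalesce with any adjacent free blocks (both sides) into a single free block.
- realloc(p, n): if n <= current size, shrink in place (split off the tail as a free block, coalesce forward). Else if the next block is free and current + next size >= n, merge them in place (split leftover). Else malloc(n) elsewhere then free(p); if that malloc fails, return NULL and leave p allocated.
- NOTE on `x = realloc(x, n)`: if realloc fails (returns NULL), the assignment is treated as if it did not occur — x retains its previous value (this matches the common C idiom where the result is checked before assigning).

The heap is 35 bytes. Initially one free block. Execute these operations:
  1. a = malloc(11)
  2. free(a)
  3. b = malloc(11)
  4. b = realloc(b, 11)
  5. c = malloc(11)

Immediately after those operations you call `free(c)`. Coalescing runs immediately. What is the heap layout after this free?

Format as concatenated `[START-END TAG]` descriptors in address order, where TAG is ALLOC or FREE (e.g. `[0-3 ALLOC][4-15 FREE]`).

Op 1: a = malloc(11) -> a = 0; heap: [0-10 ALLOC][11-34 FREE]
Op 2: free(a) -> (freed a); heap: [0-34 FREE]
Op 3: b = malloc(11) -> b = 0; heap: [0-10 ALLOC][11-34 FREE]
Op 4: b = realloc(b, 11) -> b = 0; heap: [0-10 ALLOC][11-34 FREE]
Op 5: c = malloc(11) -> c = 11; heap: [0-10 ALLOC][11-21 ALLOC][22-34 FREE]
free(c): c = 11 -> block [11-21 ALLOC]; mark free, coalesce with adjacent free neighbors -> [0-10 ALLOC][11-34 FREE]

Answer: [0-10 ALLOC][11-34 FREE]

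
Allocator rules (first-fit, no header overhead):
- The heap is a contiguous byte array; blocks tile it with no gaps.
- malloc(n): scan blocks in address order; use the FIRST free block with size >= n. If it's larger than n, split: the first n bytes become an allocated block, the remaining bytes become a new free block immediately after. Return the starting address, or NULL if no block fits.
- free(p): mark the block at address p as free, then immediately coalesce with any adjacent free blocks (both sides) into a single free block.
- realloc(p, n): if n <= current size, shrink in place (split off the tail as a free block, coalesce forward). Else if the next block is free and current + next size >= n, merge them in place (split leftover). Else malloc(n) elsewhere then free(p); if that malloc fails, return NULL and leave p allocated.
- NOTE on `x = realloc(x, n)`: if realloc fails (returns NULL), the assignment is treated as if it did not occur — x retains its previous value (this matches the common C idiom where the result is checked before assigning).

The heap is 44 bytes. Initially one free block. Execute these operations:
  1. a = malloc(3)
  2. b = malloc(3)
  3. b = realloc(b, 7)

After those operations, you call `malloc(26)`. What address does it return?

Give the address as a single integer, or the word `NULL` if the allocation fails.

Op 1: a = malloc(3) -> a = 0; heap: [0-2 ALLOC][3-43 FREE]
Op 2: b = malloc(3) -> b = 3; heap: [0-2 ALLOC][3-5 ALLOC][6-43 FREE]
Op 3: b = realloc(b, 7) -> b = 3; heap: [0-2 ALLOC][3-9 ALLOC][10-43 FREE]
malloc(26): first-fit scan over [0-2 ALLOC][3-9 ALLOC][10-43 FREE] -> 10

Answer: 10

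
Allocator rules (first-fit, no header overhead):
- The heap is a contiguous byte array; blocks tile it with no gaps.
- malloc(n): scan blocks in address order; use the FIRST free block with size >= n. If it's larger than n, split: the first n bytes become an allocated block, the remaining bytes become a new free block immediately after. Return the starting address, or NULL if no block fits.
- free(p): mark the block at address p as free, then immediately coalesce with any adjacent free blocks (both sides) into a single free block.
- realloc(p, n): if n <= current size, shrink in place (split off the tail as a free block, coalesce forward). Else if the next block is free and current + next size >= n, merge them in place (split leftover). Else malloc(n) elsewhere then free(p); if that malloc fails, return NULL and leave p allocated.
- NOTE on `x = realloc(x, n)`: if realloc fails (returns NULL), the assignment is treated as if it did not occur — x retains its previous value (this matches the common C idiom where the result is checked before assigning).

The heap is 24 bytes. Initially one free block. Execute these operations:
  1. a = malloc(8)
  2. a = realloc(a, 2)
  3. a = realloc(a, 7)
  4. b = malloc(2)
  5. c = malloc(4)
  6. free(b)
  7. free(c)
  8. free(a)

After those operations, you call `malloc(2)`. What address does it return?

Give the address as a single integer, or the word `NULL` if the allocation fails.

Answer: 0

Derivation:
Op 1: a = malloc(8) -> a = 0; heap: [0-7 ALLOC][8-23 FREE]
Op 2: a = realloc(a, 2) -> a = 0; heap: [0-1 ALLOC][2-23 FREE]
Op 3: a = realloc(a, 7) -> a = 0; heap: [0-6 ALLOC][7-23 FREE]
Op 4: b = malloc(2) -> b = 7; heap: [0-6 ALLOC][7-8 ALLOC][9-23 FREE]
Op 5: c = malloc(4) -> c = 9; heap: [0-6 ALLOC][7-8 ALLOC][9-12 ALLOC][13-23 FREE]
Op 6: free(b) -> (freed b); heap: [0-6 ALLOC][7-8 FREE][9-12 ALLOC][13-23 FREE]
Op 7: free(c) -> (freed c); heap: [0-6 ALLOC][7-23 FREE]
Op 8: free(a) -> (freed a); heap: [0-23 FREE]
malloc(2): first-fit scan over [0-23 FREE] -> 0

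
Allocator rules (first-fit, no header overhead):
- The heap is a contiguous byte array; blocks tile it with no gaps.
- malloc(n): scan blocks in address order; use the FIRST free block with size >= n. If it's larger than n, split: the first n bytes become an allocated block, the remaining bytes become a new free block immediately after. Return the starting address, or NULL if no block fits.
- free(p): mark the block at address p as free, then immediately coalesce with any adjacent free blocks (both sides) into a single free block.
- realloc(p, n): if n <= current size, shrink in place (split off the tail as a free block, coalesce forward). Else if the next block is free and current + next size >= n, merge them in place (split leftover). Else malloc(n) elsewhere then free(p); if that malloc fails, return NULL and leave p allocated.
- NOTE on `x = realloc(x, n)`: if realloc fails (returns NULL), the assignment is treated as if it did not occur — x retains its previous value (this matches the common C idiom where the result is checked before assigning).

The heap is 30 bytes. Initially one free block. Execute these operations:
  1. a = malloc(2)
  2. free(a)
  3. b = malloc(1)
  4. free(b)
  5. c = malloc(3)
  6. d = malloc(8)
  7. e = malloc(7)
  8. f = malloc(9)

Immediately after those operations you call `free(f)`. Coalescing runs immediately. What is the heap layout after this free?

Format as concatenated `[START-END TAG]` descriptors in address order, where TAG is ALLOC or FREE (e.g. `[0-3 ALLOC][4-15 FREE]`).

Answer: [0-2 ALLOC][3-10 ALLOC][11-17 ALLOC][18-29 FREE]

Derivation:
Op 1: a = malloc(2) -> a = 0; heap: [0-1 ALLOC][2-29 FREE]
Op 2: free(a) -> (freed a); heap: [0-29 FREE]
Op 3: b = malloc(1) -> b = 0; heap: [0-0 ALLOC][1-29 FREE]
Op 4: free(b) -> (freed b); heap: [0-29 FREE]
Op 5: c = malloc(3) -> c = 0; heap: [0-2 ALLOC][3-29 FREE]
Op 6: d = malloc(8) -> d = 3; heap: [0-2 ALLOC][3-10 ALLOC][11-29 FREE]
Op 7: e = malloc(7) -> e = 11; heap: [0-2 ALLOC][3-10 ALLOC][11-17 ALLOC][18-29 FREE]
Op 8: f = malloc(9) -> f = 18; heap: [0-2 ALLOC][3-10 ALLOC][11-17 ALLOC][18-26 ALLOC][27-29 FREE]
free(f): f = 18 -> block [18-26 ALLOC]; mark free, coalesce with adjacent free neighbors -> [0-2 ALLOC][3-10 ALLOC][11-17 ALLOC][18-29 FREE]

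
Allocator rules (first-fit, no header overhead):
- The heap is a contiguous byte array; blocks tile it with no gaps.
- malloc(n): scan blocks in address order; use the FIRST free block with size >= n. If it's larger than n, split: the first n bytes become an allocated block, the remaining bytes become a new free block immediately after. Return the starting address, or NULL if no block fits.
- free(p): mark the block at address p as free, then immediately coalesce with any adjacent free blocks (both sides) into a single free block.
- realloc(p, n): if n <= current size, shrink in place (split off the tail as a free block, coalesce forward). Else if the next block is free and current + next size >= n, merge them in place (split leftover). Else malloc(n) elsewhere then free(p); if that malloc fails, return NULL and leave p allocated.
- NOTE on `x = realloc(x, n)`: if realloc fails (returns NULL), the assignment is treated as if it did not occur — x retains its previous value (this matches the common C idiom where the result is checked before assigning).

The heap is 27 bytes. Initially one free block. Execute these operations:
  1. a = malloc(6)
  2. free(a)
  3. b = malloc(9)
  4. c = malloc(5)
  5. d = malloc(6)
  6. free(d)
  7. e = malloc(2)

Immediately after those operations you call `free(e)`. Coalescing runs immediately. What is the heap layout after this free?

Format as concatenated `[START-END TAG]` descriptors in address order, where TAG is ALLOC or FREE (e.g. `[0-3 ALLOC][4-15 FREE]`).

Op 1: a = malloc(6) -> a = 0; heap: [0-5 ALLOC][6-26 FREE]
Op 2: free(a) -> (freed a); heap: [0-26 FREE]
Op 3: b = malloc(9) -> b = 0; heap: [0-8 ALLOC][9-26 FREE]
Op 4: c = malloc(5) -> c = 9; heap: [0-8 ALLOC][9-13 ALLOC][14-26 FREE]
Op 5: d = malloc(6) -> d = 14; heap: [0-8 ALLOC][9-13 ALLOC][14-19 ALLOC][20-26 FREE]
Op 6: free(d) -> (freed d); heap: [0-8 ALLOC][9-13 ALLOC][14-26 FREE]
Op 7: e = malloc(2) -> e = 14; heap: [0-8 ALLOC][9-13 ALLOC][14-15 ALLOC][16-26 FREE]
free(e): e = 14 -> block [14-15 ALLOC]; mark free, coalesce with adjacent free neighbors -> [0-8 ALLOC][9-13 ALLOC][14-26 FREE]

Answer: [0-8 ALLOC][9-13 ALLOC][14-26 FREE]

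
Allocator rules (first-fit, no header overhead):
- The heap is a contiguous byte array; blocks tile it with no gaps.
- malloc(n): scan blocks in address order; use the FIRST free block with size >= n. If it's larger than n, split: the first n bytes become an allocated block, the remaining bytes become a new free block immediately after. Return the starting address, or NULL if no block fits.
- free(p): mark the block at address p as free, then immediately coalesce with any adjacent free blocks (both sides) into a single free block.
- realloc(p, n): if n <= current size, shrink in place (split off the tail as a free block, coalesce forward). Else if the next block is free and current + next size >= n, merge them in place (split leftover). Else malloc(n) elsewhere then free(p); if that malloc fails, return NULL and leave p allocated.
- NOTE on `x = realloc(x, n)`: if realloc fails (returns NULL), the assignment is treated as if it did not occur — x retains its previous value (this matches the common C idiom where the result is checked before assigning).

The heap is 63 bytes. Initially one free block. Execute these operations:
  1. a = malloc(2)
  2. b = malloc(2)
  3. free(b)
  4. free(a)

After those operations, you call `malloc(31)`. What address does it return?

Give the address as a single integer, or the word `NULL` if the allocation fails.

Answer: 0

Derivation:
Op 1: a = malloc(2) -> a = 0; heap: [0-1 ALLOC][2-62 FREE]
Op 2: b = malloc(2) -> b = 2; heap: [0-1 ALLOC][2-3 ALLOC][4-62 FREE]
Op 3: free(b) -> (freed b); heap: [0-1 ALLOC][2-62 FREE]
Op 4: free(a) -> (freed a); heap: [0-62 FREE]
malloc(31): first-fit scan over [0-62 FREE] -> 0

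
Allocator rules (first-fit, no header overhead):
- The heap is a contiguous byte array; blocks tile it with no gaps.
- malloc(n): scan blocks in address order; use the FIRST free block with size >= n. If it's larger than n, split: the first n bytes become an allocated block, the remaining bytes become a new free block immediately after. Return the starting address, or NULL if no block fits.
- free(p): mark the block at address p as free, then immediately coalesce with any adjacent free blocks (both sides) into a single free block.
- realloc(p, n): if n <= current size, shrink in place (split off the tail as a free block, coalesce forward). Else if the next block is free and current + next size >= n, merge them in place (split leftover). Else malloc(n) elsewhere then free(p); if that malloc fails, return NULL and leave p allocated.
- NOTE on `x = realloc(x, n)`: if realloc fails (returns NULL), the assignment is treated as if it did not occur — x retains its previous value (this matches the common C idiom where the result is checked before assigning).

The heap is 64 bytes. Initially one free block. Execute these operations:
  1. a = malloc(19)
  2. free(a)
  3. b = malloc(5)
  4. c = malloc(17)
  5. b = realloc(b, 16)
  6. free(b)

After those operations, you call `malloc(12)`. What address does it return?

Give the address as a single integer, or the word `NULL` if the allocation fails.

Answer: 22

Derivation:
Op 1: a = malloc(19) -> a = 0; heap: [0-18 ALLOC][19-63 FREE]
Op 2: free(a) -> (freed a); heap: [0-63 FREE]
Op 3: b = malloc(5) -> b = 0; heap: [0-4 ALLOC][5-63 FREE]
Op 4: c = malloc(17) -> c = 5; heap: [0-4 ALLOC][5-21 ALLOC][22-63 FREE]
Op 5: b = realloc(b, 16) -> b = 22; heap: [0-4 FREE][5-21 ALLOC][22-37 ALLOC][38-63 FREE]
Op 6: free(b) -> (freed b); heap: [0-4 FREE][5-21 ALLOC][22-63 FREE]
malloc(12): first-fit scan over [0-4 FREE][5-21 ALLOC][22-63 FREE] -> 22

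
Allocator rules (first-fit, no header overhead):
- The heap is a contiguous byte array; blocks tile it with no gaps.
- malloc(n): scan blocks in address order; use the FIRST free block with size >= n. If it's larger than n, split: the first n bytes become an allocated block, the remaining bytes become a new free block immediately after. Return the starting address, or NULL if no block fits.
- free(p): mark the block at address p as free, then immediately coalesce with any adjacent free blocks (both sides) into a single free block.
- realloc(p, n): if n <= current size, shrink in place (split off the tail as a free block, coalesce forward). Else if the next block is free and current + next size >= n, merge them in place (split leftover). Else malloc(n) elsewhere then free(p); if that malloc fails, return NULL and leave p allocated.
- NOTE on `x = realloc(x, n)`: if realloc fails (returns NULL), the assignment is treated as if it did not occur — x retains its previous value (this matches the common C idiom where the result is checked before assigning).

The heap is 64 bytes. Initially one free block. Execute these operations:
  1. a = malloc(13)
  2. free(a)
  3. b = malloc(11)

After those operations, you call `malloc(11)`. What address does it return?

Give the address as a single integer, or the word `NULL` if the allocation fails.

Op 1: a = malloc(13) -> a = 0; heap: [0-12 ALLOC][13-63 FREE]
Op 2: free(a) -> (freed a); heap: [0-63 FREE]
Op 3: b = malloc(11) -> b = 0; heap: [0-10 ALLOC][11-63 FREE]
malloc(11): first-fit scan over [0-10 ALLOC][11-63 FREE] -> 11

Answer: 11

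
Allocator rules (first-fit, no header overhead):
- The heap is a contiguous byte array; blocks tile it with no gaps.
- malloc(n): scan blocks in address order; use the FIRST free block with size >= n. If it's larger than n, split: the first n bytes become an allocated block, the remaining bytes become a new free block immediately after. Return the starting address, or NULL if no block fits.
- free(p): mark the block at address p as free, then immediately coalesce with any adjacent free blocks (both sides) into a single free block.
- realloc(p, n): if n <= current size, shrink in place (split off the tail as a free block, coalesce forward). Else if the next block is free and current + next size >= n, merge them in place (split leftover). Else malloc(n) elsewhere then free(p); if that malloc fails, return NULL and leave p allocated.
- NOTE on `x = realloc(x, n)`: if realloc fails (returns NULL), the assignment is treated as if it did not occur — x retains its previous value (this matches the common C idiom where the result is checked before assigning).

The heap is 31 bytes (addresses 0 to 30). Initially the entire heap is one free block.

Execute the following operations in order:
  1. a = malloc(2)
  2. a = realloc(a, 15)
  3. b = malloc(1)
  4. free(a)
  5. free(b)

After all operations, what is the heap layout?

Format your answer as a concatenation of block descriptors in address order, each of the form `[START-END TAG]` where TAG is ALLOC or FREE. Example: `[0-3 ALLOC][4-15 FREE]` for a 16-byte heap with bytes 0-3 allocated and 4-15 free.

Answer: [0-30 FREE]

Derivation:
Op 1: a = malloc(2) -> a = 0; heap: [0-1 ALLOC][2-30 FREE]
Op 2: a = realloc(a, 15) -> a = 0; heap: [0-14 ALLOC][15-30 FREE]
Op 3: b = malloc(1) -> b = 15; heap: [0-14 ALLOC][15-15 ALLOC][16-30 FREE]
Op 4: free(a) -> (freed a); heap: [0-14 FREE][15-15 ALLOC][16-30 FREE]
Op 5: free(b) -> (freed b); heap: [0-30 FREE]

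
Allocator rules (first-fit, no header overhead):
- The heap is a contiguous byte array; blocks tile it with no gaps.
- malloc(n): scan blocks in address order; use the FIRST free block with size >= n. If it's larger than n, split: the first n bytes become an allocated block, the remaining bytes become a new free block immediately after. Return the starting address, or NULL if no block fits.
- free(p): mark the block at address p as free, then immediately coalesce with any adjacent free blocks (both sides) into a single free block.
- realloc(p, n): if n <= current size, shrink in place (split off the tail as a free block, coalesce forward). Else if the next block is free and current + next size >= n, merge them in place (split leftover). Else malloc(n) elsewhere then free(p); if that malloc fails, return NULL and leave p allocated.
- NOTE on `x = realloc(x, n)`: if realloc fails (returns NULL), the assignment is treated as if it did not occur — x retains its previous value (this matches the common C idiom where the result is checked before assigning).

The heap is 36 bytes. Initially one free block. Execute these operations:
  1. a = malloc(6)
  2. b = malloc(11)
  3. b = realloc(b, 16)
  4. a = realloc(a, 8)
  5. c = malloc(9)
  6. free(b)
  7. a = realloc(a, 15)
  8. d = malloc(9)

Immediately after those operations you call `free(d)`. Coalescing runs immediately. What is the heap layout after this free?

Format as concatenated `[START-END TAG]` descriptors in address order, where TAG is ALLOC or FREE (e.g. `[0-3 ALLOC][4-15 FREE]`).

Op 1: a = malloc(6) -> a = 0; heap: [0-5 ALLOC][6-35 FREE]
Op 2: b = malloc(11) -> b = 6; heap: [0-5 ALLOC][6-16 ALLOC][17-35 FREE]
Op 3: b = realloc(b, 16) -> b = 6; heap: [0-5 ALLOC][6-21 ALLOC][22-35 FREE]
Op 4: a = realloc(a, 8) -> a = 22; heap: [0-5 FREE][6-21 ALLOC][22-29 ALLOC][30-35 FREE]
Op 5: c = malloc(9) -> c = NULL; heap: [0-5 FREE][6-21 ALLOC][22-29 ALLOC][30-35 FREE]
Op 6: free(b) -> (freed b); heap: [0-21 FREE][22-29 ALLOC][30-35 FREE]
Op 7: a = realloc(a, 15) -> a = 0; heap: [0-14 ALLOC][15-35 FREE]
Op 8: d = malloc(9) -> d = 15; heap: [0-14 ALLOC][15-23 ALLOC][24-35 FREE]
free(d): d = 15 -> block [15-23 ALLOC]; mark free, coalesce with adjacent free neighbors -> [0-14 ALLOC][15-35 FREE]

Answer: [0-14 ALLOC][15-35 FREE]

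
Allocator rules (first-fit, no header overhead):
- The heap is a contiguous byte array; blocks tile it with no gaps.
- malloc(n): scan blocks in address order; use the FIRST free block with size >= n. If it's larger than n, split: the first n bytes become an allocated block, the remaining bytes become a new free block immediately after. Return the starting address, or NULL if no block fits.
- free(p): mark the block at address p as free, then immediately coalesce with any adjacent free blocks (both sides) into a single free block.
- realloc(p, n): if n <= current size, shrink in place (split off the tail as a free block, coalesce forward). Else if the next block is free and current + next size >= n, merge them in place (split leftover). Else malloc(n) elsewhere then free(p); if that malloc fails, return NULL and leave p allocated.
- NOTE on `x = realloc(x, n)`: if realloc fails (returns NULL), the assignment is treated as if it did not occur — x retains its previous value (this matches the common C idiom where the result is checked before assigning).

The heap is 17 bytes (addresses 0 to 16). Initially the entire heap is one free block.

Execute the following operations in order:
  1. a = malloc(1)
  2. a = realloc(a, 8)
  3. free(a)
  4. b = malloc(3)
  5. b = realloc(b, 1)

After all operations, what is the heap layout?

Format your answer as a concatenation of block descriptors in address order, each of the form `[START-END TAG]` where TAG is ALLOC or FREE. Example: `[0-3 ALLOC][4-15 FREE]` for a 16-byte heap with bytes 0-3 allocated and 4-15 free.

Answer: [0-0 ALLOC][1-16 FREE]

Derivation:
Op 1: a = malloc(1) -> a = 0; heap: [0-0 ALLOC][1-16 FREE]
Op 2: a = realloc(a, 8) -> a = 0; heap: [0-7 ALLOC][8-16 FREE]
Op 3: free(a) -> (freed a); heap: [0-16 FREE]
Op 4: b = malloc(3) -> b = 0; heap: [0-2 ALLOC][3-16 FREE]
Op 5: b = realloc(b, 1) -> b = 0; heap: [0-0 ALLOC][1-16 FREE]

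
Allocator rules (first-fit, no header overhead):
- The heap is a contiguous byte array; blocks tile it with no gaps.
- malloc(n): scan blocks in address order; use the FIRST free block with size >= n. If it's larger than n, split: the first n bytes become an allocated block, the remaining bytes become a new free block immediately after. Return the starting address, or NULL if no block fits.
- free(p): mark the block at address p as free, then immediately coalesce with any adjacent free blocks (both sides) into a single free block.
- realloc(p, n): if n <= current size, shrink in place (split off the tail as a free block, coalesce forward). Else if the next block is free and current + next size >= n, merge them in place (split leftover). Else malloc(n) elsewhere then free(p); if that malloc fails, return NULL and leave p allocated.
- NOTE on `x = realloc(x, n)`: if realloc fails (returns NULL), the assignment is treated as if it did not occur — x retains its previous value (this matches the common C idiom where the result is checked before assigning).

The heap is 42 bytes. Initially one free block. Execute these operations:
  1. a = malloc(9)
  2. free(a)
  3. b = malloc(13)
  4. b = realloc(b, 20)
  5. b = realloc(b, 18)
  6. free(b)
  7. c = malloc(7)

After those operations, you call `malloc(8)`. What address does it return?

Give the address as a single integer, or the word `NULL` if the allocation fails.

Answer: 7

Derivation:
Op 1: a = malloc(9) -> a = 0; heap: [0-8 ALLOC][9-41 FREE]
Op 2: free(a) -> (freed a); heap: [0-41 FREE]
Op 3: b = malloc(13) -> b = 0; heap: [0-12 ALLOC][13-41 FREE]
Op 4: b = realloc(b, 20) -> b = 0; heap: [0-19 ALLOC][20-41 FREE]
Op 5: b = realloc(b, 18) -> b = 0; heap: [0-17 ALLOC][18-41 FREE]
Op 6: free(b) -> (freed b); heap: [0-41 FREE]
Op 7: c = malloc(7) -> c = 0; heap: [0-6 ALLOC][7-41 FREE]
malloc(8): first-fit scan over [0-6 ALLOC][7-41 FREE] -> 7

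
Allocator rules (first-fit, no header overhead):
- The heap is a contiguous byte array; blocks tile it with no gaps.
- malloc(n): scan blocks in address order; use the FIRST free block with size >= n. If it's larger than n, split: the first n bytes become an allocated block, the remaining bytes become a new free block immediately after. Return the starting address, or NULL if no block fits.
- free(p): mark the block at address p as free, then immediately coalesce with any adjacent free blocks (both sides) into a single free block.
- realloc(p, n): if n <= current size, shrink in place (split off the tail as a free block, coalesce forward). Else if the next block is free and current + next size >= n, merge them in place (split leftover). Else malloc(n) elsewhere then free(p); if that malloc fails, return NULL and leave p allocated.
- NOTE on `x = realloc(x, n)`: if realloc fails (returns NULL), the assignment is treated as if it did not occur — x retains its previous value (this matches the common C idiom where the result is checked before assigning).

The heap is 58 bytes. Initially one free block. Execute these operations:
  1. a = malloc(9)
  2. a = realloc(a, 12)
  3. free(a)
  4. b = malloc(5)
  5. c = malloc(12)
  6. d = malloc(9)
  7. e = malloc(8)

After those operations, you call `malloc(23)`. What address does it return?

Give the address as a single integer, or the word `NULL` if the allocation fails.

Answer: 34

Derivation:
Op 1: a = malloc(9) -> a = 0; heap: [0-8 ALLOC][9-57 FREE]
Op 2: a = realloc(a, 12) -> a = 0; heap: [0-11 ALLOC][12-57 FREE]
Op 3: free(a) -> (freed a); heap: [0-57 FREE]
Op 4: b = malloc(5) -> b = 0; heap: [0-4 ALLOC][5-57 FREE]
Op 5: c = malloc(12) -> c = 5; heap: [0-4 ALLOC][5-16 ALLOC][17-57 FREE]
Op 6: d = malloc(9) -> d = 17; heap: [0-4 ALLOC][5-16 ALLOC][17-25 ALLOC][26-57 FREE]
Op 7: e = malloc(8) -> e = 26; heap: [0-4 ALLOC][5-16 ALLOC][17-25 ALLOC][26-33 ALLOC][34-57 FREE]
malloc(23): first-fit scan over [0-4 ALLOC][5-16 ALLOC][17-25 ALLOC][26-33 ALLOC][34-57 FREE] -> 34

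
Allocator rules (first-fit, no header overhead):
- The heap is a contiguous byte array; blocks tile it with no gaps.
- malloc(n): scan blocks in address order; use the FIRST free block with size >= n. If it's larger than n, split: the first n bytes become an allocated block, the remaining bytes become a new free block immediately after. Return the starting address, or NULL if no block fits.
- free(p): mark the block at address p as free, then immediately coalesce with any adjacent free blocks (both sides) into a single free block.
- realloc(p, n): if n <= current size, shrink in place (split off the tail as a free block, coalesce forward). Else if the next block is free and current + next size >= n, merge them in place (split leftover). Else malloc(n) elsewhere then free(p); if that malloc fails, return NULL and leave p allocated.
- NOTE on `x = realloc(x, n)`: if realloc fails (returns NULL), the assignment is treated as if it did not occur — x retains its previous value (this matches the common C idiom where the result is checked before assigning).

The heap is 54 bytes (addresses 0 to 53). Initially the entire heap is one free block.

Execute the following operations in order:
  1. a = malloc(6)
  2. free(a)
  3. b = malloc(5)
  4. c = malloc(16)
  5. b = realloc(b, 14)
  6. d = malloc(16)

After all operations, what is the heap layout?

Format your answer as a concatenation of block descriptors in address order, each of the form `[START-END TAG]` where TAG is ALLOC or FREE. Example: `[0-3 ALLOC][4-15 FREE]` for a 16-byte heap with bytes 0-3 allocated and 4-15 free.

Op 1: a = malloc(6) -> a = 0; heap: [0-5 ALLOC][6-53 FREE]
Op 2: free(a) -> (freed a); heap: [0-53 FREE]
Op 3: b = malloc(5) -> b = 0; heap: [0-4 ALLOC][5-53 FREE]
Op 4: c = malloc(16) -> c = 5; heap: [0-4 ALLOC][5-20 ALLOC][21-53 FREE]
Op 5: b = realloc(b, 14) -> b = 21; heap: [0-4 FREE][5-20 ALLOC][21-34 ALLOC][35-53 FREE]
Op 6: d = malloc(16) -> d = 35; heap: [0-4 FREE][5-20 ALLOC][21-34 ALLOC][35-50 ALLOC][51-53 FREE]

Answer: [0-4 FREE][5-20 ALLOC][21-34 ALLOC][35-50 ALLOC][51-53 FREE]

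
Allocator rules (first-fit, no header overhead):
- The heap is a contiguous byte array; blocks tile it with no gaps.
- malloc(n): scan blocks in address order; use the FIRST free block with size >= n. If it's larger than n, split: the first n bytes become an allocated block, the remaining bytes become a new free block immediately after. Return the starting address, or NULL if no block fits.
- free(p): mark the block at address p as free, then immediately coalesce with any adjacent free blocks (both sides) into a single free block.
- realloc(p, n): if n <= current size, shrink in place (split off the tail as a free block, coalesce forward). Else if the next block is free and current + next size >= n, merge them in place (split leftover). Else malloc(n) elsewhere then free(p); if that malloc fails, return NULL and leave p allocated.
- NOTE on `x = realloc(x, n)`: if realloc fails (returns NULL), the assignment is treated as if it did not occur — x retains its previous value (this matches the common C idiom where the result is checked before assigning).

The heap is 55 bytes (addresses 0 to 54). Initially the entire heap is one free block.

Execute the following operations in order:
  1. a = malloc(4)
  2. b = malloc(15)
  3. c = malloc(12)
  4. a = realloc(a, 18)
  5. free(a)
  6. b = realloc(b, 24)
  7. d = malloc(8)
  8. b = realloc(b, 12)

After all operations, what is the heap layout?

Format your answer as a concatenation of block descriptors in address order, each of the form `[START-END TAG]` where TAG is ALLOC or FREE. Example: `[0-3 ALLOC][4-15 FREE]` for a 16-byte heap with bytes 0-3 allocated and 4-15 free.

Answer: [0-7 ALLOC][8-18 FREE][19-30 ALLOC][31-42 ALLOC][43-54 FREE]

Derivation:
Op 1: a = malloc(4) -> a = 0; heap: [0-3 ALLOC][4-54 FREE]
Op 2: b = malloc(15) -> b = 4; heap: [0-3 ALLOC][4-18 ALLOC][19-54 FREE]
Op 3: c = malloc(12) -> c = 19; heap: [0-3 ALLOC][4-18 ALLOC][19-30 ALLOC][31-54 FREE]
Op 4: a = realloc(a, 18) -> a = 31; heap: [0-3 FREE][4-18 ALLOC][19-30 ALLOC][31-48 ALLOC][49-54 FREE]
Op 5: free(a) -> (freed a); heap: [0-3 FREE][4-18 ALLOC][19-30 ALLOC][31-54 FREE]
Op 6: b = realloc(b, 24) -> b = 31; heap: [0-18 FREE][19-30 ALLOC][31-54 ALLOC]
Op 7: d = malloc(8) -> d = 0; heap: [0-7 ALLOC][8-18 FREE][19-30 ALLOC][31-54 ALLOC]
Op 8: b = realloc(b, 12) -> b = 31; heap: [0-7 ALLOC][8-18 FREE][19-30 ALLOC][31-42 ALLOC][43-54 FREE]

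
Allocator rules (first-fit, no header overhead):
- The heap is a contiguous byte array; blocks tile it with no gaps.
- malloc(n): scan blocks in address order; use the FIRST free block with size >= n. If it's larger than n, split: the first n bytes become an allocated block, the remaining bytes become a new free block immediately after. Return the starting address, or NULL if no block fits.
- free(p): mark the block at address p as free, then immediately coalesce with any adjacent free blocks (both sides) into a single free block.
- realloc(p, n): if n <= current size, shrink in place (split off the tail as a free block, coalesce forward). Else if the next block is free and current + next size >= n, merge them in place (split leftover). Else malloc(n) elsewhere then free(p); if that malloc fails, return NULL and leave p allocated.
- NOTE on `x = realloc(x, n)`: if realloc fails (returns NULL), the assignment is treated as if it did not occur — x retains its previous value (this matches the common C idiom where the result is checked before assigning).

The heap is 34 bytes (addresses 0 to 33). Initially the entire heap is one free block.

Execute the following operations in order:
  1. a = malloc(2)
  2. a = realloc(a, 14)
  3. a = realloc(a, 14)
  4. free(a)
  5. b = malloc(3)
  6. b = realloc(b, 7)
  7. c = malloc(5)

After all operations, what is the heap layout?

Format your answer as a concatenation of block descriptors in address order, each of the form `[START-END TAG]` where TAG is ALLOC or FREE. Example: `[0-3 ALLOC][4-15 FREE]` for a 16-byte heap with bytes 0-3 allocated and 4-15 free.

Op 1: a = malloc(2) -> a = 0; heap: [0-1 ALLOC][2-33 FREE]
Op 2: a = realloc(a, 14) -> a = 0; heap: [0-13 ALLOC][14-33 FREE]
Op 3: a = realloc(a, 14) -> a = 0; heap: [0-13 ALLOC][14-33 FREE]
Op 4: free(a) -> (freed a); heap: [0-33 FREE]
Op 5: b = malloc(3) -> b = 0; heap: [0-2 ALLOC][3-33 FREE]
Op 6: b = realloc(b, 7) -> b = 0; heap: [0-6 ALLOC][7-33 FREE]
Op 7: c = malloc(5) -> c = 7; heap: [0-6 ALLOC][7-11 ALLOC][12-33 FREE]

Answer: [0-6 ALLOC][7-11 ALLOC][12-33 FREE]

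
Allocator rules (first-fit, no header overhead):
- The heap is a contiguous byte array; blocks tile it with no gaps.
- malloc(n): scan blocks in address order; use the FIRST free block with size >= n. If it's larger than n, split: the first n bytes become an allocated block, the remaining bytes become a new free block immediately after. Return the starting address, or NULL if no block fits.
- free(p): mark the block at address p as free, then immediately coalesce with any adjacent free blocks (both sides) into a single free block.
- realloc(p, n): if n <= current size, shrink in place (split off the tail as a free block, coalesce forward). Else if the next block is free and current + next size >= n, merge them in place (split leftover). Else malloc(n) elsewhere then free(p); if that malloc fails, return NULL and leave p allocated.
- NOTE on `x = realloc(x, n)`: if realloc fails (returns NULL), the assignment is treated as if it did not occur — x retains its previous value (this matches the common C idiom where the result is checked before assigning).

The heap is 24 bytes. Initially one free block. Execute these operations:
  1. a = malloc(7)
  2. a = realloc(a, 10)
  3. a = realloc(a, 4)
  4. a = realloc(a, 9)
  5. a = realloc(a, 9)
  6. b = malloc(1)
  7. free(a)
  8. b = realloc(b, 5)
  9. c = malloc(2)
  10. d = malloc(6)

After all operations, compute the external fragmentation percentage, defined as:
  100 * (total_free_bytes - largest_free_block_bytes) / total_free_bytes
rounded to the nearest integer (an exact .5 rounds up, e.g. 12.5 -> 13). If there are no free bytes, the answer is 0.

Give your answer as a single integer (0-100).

Op 1: a = malloc(7) -> a = 0; heap: [0-6 ALLOC][7-23 FREE]
Op 2: a = realloc(a, 10) -> a = 0; heap: [0-9 ALLOC][10-23 FREE]
Op 3: a = realloc(a, 4) -> a = 0; heap: [0-3 ALLOC][4-23 FREE]
Op 4: a = realloc(a, 9) -> a = 0; heap: [0-8 ALLOC][9-23 FREE]
Op 5: a = realloc(a, 9) -> a = 0; heap: [0-8 ALLOC][9-23 FREE]
Op 6: b = malloc(1) -> b = 9; heap: [0-8 ALLOC][9-9 ALLOC][10-23 FREE]
Op 7: free(a) -> (freed a); heap: [0-8 FREE][9-9 ALLOC][10-23 FREE]
Op 8: b = realloc(b, 5) -> b = 9; heap: [0-8 FREE][9-13 ALLOC][14-23 FREE]
Op 9: c = malloc(2) -> c = 0; heap: [0-1 ALLOC][2-8 FREE][9-13 ALLOC][14-23 FREE]
Op 10: d = malloc(6) -> d = 2; heap: [0-1 ALLOC][2-7 ALLOC][8-8 FREE][9-13 ALLOC][14-23 FREE]
Free blocks: [1 10] total_free=11 largest=10 -> 100*(11-10)/11 = 100/11 ≈ 9.091 -> rounds to 9

Answer: 9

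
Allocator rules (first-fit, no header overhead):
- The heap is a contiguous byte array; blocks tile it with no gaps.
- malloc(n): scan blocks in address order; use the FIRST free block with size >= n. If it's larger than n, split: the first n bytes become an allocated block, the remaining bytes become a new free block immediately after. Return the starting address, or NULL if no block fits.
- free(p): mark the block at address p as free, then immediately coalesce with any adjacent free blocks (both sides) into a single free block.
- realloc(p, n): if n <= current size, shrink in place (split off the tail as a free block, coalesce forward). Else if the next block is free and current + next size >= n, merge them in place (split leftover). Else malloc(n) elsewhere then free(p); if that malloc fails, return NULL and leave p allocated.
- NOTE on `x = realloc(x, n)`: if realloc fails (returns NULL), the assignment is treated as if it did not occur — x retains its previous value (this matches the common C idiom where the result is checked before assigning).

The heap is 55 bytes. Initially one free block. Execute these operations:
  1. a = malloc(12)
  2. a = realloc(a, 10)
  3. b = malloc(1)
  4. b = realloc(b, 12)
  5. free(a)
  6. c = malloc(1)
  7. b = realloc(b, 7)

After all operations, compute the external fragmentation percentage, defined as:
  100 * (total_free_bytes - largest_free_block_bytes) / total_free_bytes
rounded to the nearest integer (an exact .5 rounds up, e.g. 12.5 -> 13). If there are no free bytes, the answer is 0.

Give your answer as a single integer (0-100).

Op 1: a = malloc(12) -> a = 0; heap: [0-11 ALLOC][12-54 FREE]
Op 2: a = realloc(a, 10) -> a = 0; heap: [0-9 ALLOC][10-54 FREE]
Op 3: b = malloc(1) -> b = 10; heap: [0-9 ALLOC][10-10 ALLOC][11-54 FREE]
Op 4: b = realloc(b, 12) -> b = 10; heap: [0-9 ALLOC][10-21 ALLOC][22-54 FREE]
Op 5: free(a) -> (freed a); heap: [0-9 FREE][10-21 ALLOC][22-54 FREE]
Op 6: c = malloc(1) -> c = 0; heap: [0-0 ALLOC][1-9 FREE][10-21 ALLOC][22-54 FREE]
Op 7: b = realloc(b, 7) -> b = 10; heap: [0-0 ALLOC][1-9 FREE][10-16 ALLOC][17-54 FREE]
Free blocks: [9 38] total_free=47 largest=38 -> 100*(47-38)/47 = 900/47 ≈ 19.149 -> rounds to 19

Answer: 19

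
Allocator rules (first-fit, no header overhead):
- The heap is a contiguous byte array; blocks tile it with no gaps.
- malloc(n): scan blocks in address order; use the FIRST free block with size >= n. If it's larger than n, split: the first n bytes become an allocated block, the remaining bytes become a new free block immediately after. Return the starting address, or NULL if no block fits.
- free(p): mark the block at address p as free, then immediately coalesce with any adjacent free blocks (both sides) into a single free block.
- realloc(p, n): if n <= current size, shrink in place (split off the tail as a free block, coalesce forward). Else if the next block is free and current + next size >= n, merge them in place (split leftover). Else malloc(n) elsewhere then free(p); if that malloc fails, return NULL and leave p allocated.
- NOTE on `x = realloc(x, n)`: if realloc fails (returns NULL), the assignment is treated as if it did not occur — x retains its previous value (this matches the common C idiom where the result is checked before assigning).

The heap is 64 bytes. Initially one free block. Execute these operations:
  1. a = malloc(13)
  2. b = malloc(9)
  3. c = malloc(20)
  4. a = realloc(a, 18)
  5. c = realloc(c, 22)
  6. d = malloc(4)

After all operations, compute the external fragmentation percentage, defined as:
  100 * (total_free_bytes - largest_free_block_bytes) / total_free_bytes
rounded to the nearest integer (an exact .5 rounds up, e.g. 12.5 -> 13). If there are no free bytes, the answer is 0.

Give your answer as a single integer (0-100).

Op 1: a = malloc(13) -> a = 0; heap: [0-12 ALLOC][13-63 FREE]
Op 2: b = malloc(9) -> b = 13; heap: [0-12 ALLOC][13-21 ALLOC][22-63 FREE]
Op 3: c = malloc(20) -> c = 22; heap: [0-12 ALLOC][13-21 ALLOC][22-41 ALLOC][42-63 FREE]
Op 4: a = realloc(a, 18) -> a = 42; heap: [0-12 FREE][13-21 ALLOC][22-41 ALLOC][42-59 ALLOC][60-63 FREE]
Op 5: c = realloc(c, 22) -> NULL (c unchanged); heap: [0-12 FREE][13-21 ALLOC][22-41 ALLOC][42-59 ALLOC][60-63 FREE]
Op 6: d = malloc(4) -> d = 0; heap: [0-3 ALLOC][4-12 FREE][13-21 ALLOC][22-41 ALLOC][42-59 ALLOC][60-63 FREE]
Free blocks: [9 4] total_free=13 largest=9 -> 100*(13-9)/13 = 400/13 ≈ 30.769 -> rounds to 31

Answer: 31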